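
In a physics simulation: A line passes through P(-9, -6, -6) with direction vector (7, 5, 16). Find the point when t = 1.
P(1) = (-9 + 7(1), -6 + 5(1), -6 + 16(1)) = (-2, -1, 10)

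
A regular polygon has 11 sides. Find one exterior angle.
Exterior angle of a regular n-gon = 360/n
Exterior angle = 360/11
Exterior angle = 32.73 degrees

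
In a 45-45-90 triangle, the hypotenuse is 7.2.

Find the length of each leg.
In a 45-45-90 triangle, hypotenuse = leg·√2  →  leg = hypotenuse/√2
leg = 7.2/√2 = 5.091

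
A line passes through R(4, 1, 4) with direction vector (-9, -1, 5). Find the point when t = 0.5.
P(0.5) = (4 + (-9)(0.5), 1 + (-1)(0.5), 4 + 5(0.5)) = (-0.5, 0.5, 6.5)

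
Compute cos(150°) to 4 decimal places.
cos(150 degrees) = -0.866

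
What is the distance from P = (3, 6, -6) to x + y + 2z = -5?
d = |1(3) + 1(6) + 2(-6) - (-5)| / √(1² + 1² + 2²) = 2/√6 = 0.8165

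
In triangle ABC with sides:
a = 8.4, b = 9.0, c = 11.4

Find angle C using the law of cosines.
cos(C) = (a² + b² - c²)/(2ab)
cos(C) = (8.4² + 9.0² - 11.4²)/(2·8.4·9.0) = 21.6/151.2 = 0.142857
C = arccos(0.142857) = 81.79°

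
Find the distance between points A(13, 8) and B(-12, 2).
Using the distance formula: d = sqrt((x₂-x₁)² + (y₂-y₁)²)
dx = (-12) - 13 = -25
dy = 2 - 8 = -6
d = sqrt((-25)² + (-6)²) = sqrt(625 + 36) = sqrt(661) = 25.71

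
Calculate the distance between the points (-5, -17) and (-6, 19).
Using the distance formula: d = sqrt((x₂-x₁)² + (y₂-y₁)²)
dx = (-6) - (-5) = -1
dy = 19 - (-17) = 36
d = sqrt((-1)² + 36²) = sqrt(1 + 1296) = sqrt(1297) = 36.01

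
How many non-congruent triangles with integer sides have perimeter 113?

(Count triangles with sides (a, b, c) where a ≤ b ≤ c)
With a ≤ b ≤ c and a + b + c = 113, the triangle inequality a + b > c gives c < 113/2, so c ≤ 56.
Iterate a from 1 to ⌊p/3⌋ = 37; for each a, b ranges from a to ⌊(p−a)/2⌋ with c = p − a − b, keeping only c ≥ b.
Triples: (1, 56, 56), (2, 55, 56), (3, 54, 56), …
Count = 280 triangles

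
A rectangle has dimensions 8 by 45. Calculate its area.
Area = length * width
Area = 8 * 45
Area = 360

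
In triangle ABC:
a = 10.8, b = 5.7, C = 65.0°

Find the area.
Using A = ½ab·sin(C):
A = ½·10.8·5.7·sin(65.0°) = ½·61.56·0.906308 = 27.9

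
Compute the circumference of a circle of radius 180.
Circumference = 2 * pi * r
Circumference = 2 * pi * 180
Circumference = 1130.97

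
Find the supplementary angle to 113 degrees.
Supplementary angles sum to 180 degrees.
Other angle = 180 - 113
Other angle = 67 degrees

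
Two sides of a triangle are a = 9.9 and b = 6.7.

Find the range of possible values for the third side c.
By the triangle inequality: |a - b| < c < a + b
|9.9 - 6.7| < c < 9.9 + 6.7
3.2 < c < 16.6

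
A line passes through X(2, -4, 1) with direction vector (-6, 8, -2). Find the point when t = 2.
P(2) = (2 + (-6)(2), -4 + 8(2), 1 + (-2)(2)) = (-10, 12, -3)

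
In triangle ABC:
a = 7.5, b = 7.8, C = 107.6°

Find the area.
Using A = ½ab·sin(C):
A = ½·7.5·7.8·sin(107.6°) = ½·58.5·0.953191 = 27.88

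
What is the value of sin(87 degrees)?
sin(87 degrees) = 0.9986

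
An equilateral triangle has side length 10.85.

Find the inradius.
For an equilateral triangle, r = s/(2√3) where s is the side.
r = 10.85/(2√3) = 10.85/3.464102 = 3.132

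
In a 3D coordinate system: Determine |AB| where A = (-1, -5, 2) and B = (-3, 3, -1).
d = √[(-2)² + (8)² + (-3)²] = √77 = 8.775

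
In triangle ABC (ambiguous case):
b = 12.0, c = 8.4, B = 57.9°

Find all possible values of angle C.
sin(C)/c = sin(B)/b  →  sin(C) = c·sin(B)/b = 8.4·sin(57.9°)/12.0 = 0.592985
C₁ = arcsin(0.592985) = 36.37°,  C₂ = 180° - C₁ = 143.63°
Check C₂: A = 180° - 57.9° - 143.63° = -21.53° ≤ 0, rejected
C = 36.37° (one solution)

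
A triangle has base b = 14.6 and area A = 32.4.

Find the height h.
A = ½bh  →  h = 2A/b
h = 2·32.4/14.6 = 4.438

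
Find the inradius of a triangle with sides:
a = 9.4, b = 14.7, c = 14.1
s = (a+b+c)/2 = (9.4+14.7+14.1)/2 = 19.1
Area = √(s(s-a)(s-b)(s-c)) = √(19.1·9.7·4.4·5) = 63.8431
r = Area/s = 63.8431/19.1 = 3.343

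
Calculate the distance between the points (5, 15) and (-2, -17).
Using the distance formula: d = sqrt((x₂-x₁)² + (y₂-y₁)²)
dx = (-2) - 5 = -7
dy = (-17) - 15 = -32
d = sqrt((-7)² + (-32)²) = sqrt(49 + 1024) = sqrt(1073) = 32.76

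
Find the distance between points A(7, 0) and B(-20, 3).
Using the distance formula: d = sqrt((x₂-x₁)² + (y₂-y₁)²)
dx = (-20) - 7 = -27
dy = 3 - 0 = 3
d = sqrt((-27)² + 3²) = sqrt(729 + 9) = sqrt(738) = 27.17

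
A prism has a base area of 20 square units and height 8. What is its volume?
Volume = base area * height
Volume = 20 * 8
Volume = 160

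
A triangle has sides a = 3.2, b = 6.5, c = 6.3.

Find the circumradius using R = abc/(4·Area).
s = (a+b+c)/2 = 8
Area = √(s(s-a)(s-b)(s-c)) = √(8·4.8·1.5·1.7) = 9.89545
R = abc/(4·Area) = (3.2·6.5·6.3)/(4·9.89545) = 131.04/39.5818 = 3.311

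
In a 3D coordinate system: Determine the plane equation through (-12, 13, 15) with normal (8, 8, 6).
d = n·P = (8)(-12) + (8)(13) + (6)(15) = 98
Plane: 8x + 8y + 6z = 98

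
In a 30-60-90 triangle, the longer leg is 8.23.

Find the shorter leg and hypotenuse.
In a 30-60-90 triangle, sides are in ratio 1 : √3 : 2.
Long leg = short leg·√3  →  short leg = 8.23/√3 = 4.752
Hypotenuse = 2·(short leg) = 2·8.23/√3 = 9.503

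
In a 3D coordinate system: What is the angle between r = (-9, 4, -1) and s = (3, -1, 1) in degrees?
r·s = -32, |r|² = 98, |s|² = 11
cos θ = -32/√1078 ≈ -0.9746
θ ≈ 167.1°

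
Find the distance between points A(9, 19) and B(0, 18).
Using the distance formula: d = sqrt((x₂-x₁)² + (y₂-y₁)²)
dx = 0 - 9 = -9
dy = 18 - 19 = -1
d = sqrt((-9)² + (-1)²) = sqrt(81 + 1) = sqrt(82) = 9.06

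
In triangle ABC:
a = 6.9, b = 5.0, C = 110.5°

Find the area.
Using A = ½ab·sin(C):
A = ½·6.9·5.0·sin(110.5°) = ½·34.5·0.936672 = 16.16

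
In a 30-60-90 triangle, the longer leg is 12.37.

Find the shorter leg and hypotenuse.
In a 30-60-90 triangle, sides are in ratio 1 : √3 : 2.
Long leg = short leg·√3  →  short leg = 12.37/√3 = 7.142
Hypotenuse = 2·(short leg) = 2·12.37/√3 = 14.28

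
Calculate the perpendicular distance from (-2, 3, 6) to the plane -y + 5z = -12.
d = |0(-2) + (-1)(3) + 5(6) - (-12)| / √(0² + (-1)² + 5²) = 39/√26 = 7.649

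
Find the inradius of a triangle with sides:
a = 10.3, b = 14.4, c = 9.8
s = (a+b+c)/2 = (10.3+14.4+9.8)/2 = 17.25
Area = √(s(s-a)(s-b)(s-c)) = √(17.25·6.95·2.85·7.45) = 50.4531
r = Area/s = 50.4531/17.25 = 2.925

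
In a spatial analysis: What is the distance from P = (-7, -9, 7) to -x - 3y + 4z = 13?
d = |(-1)(-7) + (-3)(-9) + 4(7) - (13)| / √((-1)² + (-3)² + 4²) = 49/√26 = 9.61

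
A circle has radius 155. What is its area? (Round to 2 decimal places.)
Area = pi * r²
Area = pi * 155²
Area = pi * 24025
Area = 75476.76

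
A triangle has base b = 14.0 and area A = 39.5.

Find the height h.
A = ½bh  →  h = 2A/b
h = 2·39.5/14.0 = 5.643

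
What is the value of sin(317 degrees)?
sin(317 degrees) = -0.682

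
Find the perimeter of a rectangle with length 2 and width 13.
Perimeter = 2 * (length + width)
Perimeter = 2 * (2 + 13)
Perimeter = 2 * 15
Perimeter = 30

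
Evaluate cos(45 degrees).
cos(45 degrees) = sqrt(2)/2
Decimal approximation: 0.7071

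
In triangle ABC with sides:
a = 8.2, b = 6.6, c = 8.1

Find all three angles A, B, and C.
By the law of cosines:
cos(A) = (b² + c² - a²)/(2bc) = 0.392162  →  A = 66.91°
cos(B) = (a² + c² - b²)/(2ac) = 0.672162  →  B = 47.77°
cos(C) = (a² + b² - c²)/(2ab) = 0.417498  →  C = 65.32°
Check: A + B + C = 180.0° ✓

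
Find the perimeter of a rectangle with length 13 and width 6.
Perimeter = 2 * (length + width)
Perimeter = 2 * (13 + 6)
Perimeter = 2 * 19
Perimeter = 38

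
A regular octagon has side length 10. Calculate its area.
For a regular 8-gon with side length s = 10:
Apothem a = s / (2*tan(pi/8)) = 10 / (2*tan(pi/8)) ≈ 12.0711
Perimeter P = 8 * 10 = 80
Area = (1/2) * P * a = (1/2) * 80 * 12.0711 = 482.84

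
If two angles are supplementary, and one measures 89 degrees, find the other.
Supplementary angles sum to 180 degrees.
Other angle = 180 - 89
Other angle = 91 degrees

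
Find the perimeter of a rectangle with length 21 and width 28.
Perimeter = 2 * (length + width)
Perimeter = 2 * (21 + 28)
Perimeter = 2 * 49
Perimeter = 98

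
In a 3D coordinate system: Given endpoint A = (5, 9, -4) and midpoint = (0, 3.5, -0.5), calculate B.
B = (2×0 - 5, 2×3.5 - 9, 2×(-0.5) - (-4)) = (-5, -2, 3)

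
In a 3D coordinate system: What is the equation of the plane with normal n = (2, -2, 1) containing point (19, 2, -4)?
d = n·P = (2)(19) + (-2)(2) + (1)(-4) = 30
Plane: 2x - 2y + z = 30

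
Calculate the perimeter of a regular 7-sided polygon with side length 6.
Perimeter = number of sides * side length
Perimeter = 7 * 6
Perimeter = 42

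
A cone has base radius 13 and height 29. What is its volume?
Volume = (1/3) * pi * r² * h
Volume = (1/3) * pi * 13² * 29
Volume = (1/3) * pi * 169 * 29
Volume = (1/3) * pi * 4901
Volume = 5132.32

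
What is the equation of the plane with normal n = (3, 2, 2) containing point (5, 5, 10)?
d = n·P = (3)(5) + (2)(5) + (2)(10) = 45
Plane: 3x + 2y + 2z = 45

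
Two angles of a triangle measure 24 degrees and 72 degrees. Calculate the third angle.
Sum of angles in a triangle = 180 degrees
Third angle = 180 - 24 - 72
Third angle = 84 degrees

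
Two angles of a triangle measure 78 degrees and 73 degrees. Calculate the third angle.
Sum of angles in a triangle = 180 degrees
Third angle = 180 - 78 - 73
Third angle = 29 degrees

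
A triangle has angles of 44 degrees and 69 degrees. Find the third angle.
Sum of angles in a triangle = 180 degrees
Third angle = 180 - 44 - 69
Third angle = 67 degrees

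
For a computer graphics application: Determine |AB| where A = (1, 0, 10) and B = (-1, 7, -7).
d = √[(-2)² + (7)² + (-17)²] = √342 = 18.49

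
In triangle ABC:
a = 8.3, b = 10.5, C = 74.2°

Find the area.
Using A = ½ab·sin(C):
A = ½·8.3·10.5·sin(74.2°) = ½·87.15·0.962218 = 41.93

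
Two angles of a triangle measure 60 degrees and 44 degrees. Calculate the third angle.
Sum of angles in a triangle = 180 degrees
Third angle = 180 - 60 - 44
Third angle = 76 degrees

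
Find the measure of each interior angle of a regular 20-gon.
Interior angle of a regular n-gon = (n-2)*180/n
Interior angle = (20-2)*180/20
Interior angle = 18*180/20
Interior angle = 3240/20
Interior angle = 162 degrees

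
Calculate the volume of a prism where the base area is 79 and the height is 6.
Volume = base area * height
Volume = 79 * 6
Volume = 474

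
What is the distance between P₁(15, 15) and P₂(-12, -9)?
Using the distance formula: d = sqrt((x₂-x₁)² + (y₂-y₁)²)
dx = (-12) - 15 = -27
dy = (-9) - 15 = -24
d = sqrt((-27)² + (-24)²) = sqrt(729 + 576) = sqrt(1305) = 36.12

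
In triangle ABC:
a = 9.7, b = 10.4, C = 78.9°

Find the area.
Using A = ½ab·sin(C):
A = ½·9.7·10.4·sin(78.9°) = ½·100.88·0.981293 = 49.5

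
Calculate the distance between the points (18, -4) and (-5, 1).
Using the distance formula: d = sqrt((x₂-x₁)² + (y₂-y₁)²)
dx = (-5) - 18 = -23
dy = 1 - (-4) = 5
d = sqrt((-23)² + 5²) = sqrt(529 + 25) = sqrt(554) = 23.54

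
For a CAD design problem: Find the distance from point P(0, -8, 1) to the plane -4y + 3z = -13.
d = |0(0) + (-4)(-8) + 3(1) - (-13)| / √(0² + (-4)² + 3²) = 48/√25 = 9.6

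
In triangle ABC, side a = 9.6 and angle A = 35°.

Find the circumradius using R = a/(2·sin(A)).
R = a/(2·sin(A)) = 9.6/(2·sin(35°))
R = 9.6/(2·0.573576) = 9.6/1.147153 = 8.369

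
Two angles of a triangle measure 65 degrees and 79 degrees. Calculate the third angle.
Sum of angles in a triangle = 180 degrees
Third angle = 180 - 65 - 79
Third angle = 36 degrees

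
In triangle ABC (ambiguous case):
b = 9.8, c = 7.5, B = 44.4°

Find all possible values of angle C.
sin(C)/c = sin(B)/b  →  sin(C) = c·sin(B)/b = 7.5·sin(44.4°)/9.8 = 0.535457
C₁ = arcsin(0.535457) = 32.37°,  C₂ = 180° - C₁ = 147.63°
Check C₂: A = 180° - 44.4° - 147.63° = -12.03° ≤ 0, rejected
C = 32.37° (one solution)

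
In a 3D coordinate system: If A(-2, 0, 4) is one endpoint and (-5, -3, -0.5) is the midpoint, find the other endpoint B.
B = (2×(-5) - (-2), 2×(-3) - 0, 2×(-0.5) - 4) = (-8, -6, -5)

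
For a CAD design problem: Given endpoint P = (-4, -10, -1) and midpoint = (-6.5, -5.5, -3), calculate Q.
Q = (2×(-6.5) - (-4), 2×(-5.5) - (-10), 2×(-3) - (-1)) = (-9, -1, -5)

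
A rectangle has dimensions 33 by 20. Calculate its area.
Area = length * width
Area = 33 * 20
Area = 660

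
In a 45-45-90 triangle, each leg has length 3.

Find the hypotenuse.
Hypotenuse = 3√2 = 4.243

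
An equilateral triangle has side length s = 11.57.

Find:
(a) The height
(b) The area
(a) Height h = s·√3/2 = 11.57·√3/2 = 10.02
(b) Area = (√3/4)·s² = (√3/4)·11.57² = (√3/4)·133.865 = 57.97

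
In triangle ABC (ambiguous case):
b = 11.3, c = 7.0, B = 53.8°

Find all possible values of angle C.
sin(C)/c = sin(B)/b  →  sin(C) = c·sin(B)/b = 7.0·sin(53.8°)/11.3 = 0.499887
C₁ = arcsin(0.499887) = 29.99°,  C₂ = 180° - C₁ = 150.01°
Check C₂: A = 180° - 53.8° - 150.01° = -23.81° ≤ 0, rejected
C = 29.99° (one solution)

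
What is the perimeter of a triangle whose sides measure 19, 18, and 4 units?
Perimeter = sum of all sides
Perimeter = 19 + 18 + 4
Perimeter = 41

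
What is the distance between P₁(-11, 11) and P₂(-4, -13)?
Using the distance formula: d = sqrt((x₂-x₁)² + (y₂-y₁)²)
dx = (-4) - (-11) = 7
dy = (-13) - 11 = -24
d = sqrt(7² + (-24)²) = sqrt(49 + 576) = sqrt(625) = 25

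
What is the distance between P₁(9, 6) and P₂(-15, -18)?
Using the distance formula: d = sqrt((x₂-x₁)² + (y₂-y₁)²)
dx = (-15) - 9 = -24
dy = (-18) - 6 = -24
d = sqrt((-24)² + (-24)²) = sqrt(576 + 576) = sqrt(1152) = 33.94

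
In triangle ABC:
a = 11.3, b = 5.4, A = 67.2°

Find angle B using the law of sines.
sin(B)/b = sin(A)/a
sin(B) = b·sin(A)/a = 5.4·sin(67.2°)/11.3 = 0.440536
B = arcsin(0.440536) = 26.14°  (b ≤ a, so B ≤ A and the acute solution is unique)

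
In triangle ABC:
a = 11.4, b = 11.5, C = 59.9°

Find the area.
Using A = ½ab·sin(C):
A = ½·11.4·11.5·sin(59.9°) = ½·131.1·0.865151 = 56.71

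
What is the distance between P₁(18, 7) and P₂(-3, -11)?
Using the distance formula: d = sqrt((x₂-x₁)² + (y₂-y₁)²)
dx = (-3) - 18 = -21
dy = (-11) - 7 = -18
d = sqrt((-21)² + (-18)²) = sqrt(441 + 324) = sqrt(765) = 27.66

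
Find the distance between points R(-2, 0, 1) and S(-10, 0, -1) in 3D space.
d = √[(-8)² + (0)² + (-2)²] = √68 = 8.246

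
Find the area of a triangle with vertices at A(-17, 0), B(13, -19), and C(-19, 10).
Using the coordinate formula: Area = (1/2)|x₁(y₂-y₃) + x₂(y₃-y₁) + x₃(y₁-y₂)|
Area = (1/2)|(-17)((-19)-10) + 13(10-0) + (-19)(0-(-19))|
Area = (1/2)|(-17)*(-29) + 13*10 + (-19)*19|
Area = (1/2)|493 + 130 + (-361)|
Area = (1/2)*262 = 131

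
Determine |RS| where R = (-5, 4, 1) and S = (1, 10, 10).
d = √[(6)² + (6)² + (9)²] = √153 = 12.37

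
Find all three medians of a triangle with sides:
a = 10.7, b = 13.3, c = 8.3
Using m_x = ½√(2y² + 2z² - x²):
m_a = ½√(2·13.3² + 2·8.3² - 10.7²) = ½√377.07 = 9.709
m_b = ½√(2·10.7² + 2·8.3² - 13.3²) = ½√189.87 = 6.89
m_c = ½√(2·10.7² + 2·13.3² - 8.3²) = ½√513.87 = 11.33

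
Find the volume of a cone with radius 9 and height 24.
Volume = (1/3) * pi * r² * h
Volume = (1/3) * pi * 9² * 24
Volume = (1/3) * pi * 81 * 24
Volume = (1/3) * pi * 1944
Volume = 2035.75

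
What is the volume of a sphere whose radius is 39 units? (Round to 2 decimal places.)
Volume = (4/3) * pi * r³
Volume = (4/3) * pi * 39³
Volume = (4/3) * pi * 59319
Volume = 248474.85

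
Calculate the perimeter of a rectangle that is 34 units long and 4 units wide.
Perimeter = 2 * (length + width)
Perimeter = 2 * (34 + 4)
Perimeter = 2 * 38
Perimeter = 76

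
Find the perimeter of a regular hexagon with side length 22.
Perimeter = number of sides * side length
Perimeter = 6 * 22
Perimeter = 132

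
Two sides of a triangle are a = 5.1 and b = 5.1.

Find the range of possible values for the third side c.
By the triangle inequality: |a - b| < c < a + b
|5.1 - 5.1| < c < 5.1 + 5.1
0 < c < 10.2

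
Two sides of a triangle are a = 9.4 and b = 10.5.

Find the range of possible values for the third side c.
By the triangle inequality: |a - b| < c < a + b
|9.4 - 10.5| < c < 9.4 + 10.5
1.1 < c < 19.9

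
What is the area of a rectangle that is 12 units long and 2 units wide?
Area = length * width
Area = 12 * 2
Area = 24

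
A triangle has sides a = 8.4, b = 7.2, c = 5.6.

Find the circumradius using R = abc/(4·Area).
s = (a+b+c)/2 = 10.6
Area = √(s(s-a)(s-b)(s-c)) = √(10.6·2.2·3.4·5) = 19.9108
R = abc/(4·Area) = (8.4·7.2·5.6)/(4·19.9108) = 338.688/79.6432 = 4.253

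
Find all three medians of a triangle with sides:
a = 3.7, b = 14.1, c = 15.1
Using m_x = ½√(2y² + 2z² - x²):
m_a = ½√(2·14.1² + 2·15.1² - 3.7²) = ½√839.95 = 14.49
m_b = ½√(2·3.7² + 2·15.1² - 14.1²) = ½√284.59 = 8.435
m_c = ½√(2·3.7² + 2·14.1² - 15.1²) = ½√196.99 = 7.018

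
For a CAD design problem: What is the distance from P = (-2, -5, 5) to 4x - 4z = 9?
d = |4(-2) + 0(-5) + (-4)(5) - (9)| / √(4² + 0² + (-4)²) = 37/√32 = 6.541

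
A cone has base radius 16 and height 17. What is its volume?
Volume = (1/3) * pi * r² * h
Volume = (1/3) * pi * 16² * 17
Volume = (1/3) * pi * 256 * 17
Volume = (1/3) * pi * 4352
Volume = 4557.40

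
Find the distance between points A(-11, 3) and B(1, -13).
Using the distance formula: d = sqrt((x₂-x₁)² + (y₂-y₁)²)
dx = 1 - (-11) = 12
dy = (-13) - 3 = -16
d = sqrt(12² + (-16)²) = sqrt(144 + 256) = sqrt(400) = 20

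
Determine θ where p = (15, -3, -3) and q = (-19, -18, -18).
p·q = -177, |p|² = 243, |q|² = 1009
cos θ = -177/√245187 ≈ -0.3575
θ ≈ 110.9°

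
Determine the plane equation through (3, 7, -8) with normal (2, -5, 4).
d = n·P = (2)(3) + (-5)(7) + (4)(-8) = -61
Plane: 2x - 5y + 4z = -61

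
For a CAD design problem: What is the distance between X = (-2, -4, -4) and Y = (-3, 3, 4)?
d = √[(-1)² + (7)² + (8)²] = √114 = 10.68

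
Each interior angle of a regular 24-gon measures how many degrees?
Interior angle of a regular n-gon = (n-2)*180/n
Interior angle = (24-2)*180/24
Interior angle = 22*180/24
Interior angle = 3960/24
Interior angle = 165 degrees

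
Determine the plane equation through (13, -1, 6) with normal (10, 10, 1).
d = n·P = (10)(13) + (10)(-1) + (1)(6) = 126
Plane: 10x + 10y + z = 126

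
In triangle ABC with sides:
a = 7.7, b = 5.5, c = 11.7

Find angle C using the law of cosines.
cos(C) = (a² + b² - c²)/(2ab)
cos(C) = (7.7² + 5.5² - 11.7²)/(2·7.7·5.5) = -47.35/84.7 = -0.559032
C = arccos(-0.559032) = 124°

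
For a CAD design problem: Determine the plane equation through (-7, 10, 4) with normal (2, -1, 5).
d = n·P = (2)(-7) + (-1)(10) + (5)(4) = -4
Plane: 2x - y + 5z = -4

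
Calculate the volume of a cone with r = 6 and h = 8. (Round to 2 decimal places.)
Volume = (1/3) * pi * r² * h
Volume = (1/3) * pi * 6² * 8
Volume = (1/3) * pi * 36 * 8
Volume = (1/3) * pi * 288
Volume = 301.59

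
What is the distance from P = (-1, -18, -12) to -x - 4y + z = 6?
d = |(-1)(-1) + (-4)(-18) + 1(-12) - (6)| / √((-1)² + (-4)² + 1²) = 55/√18 = 12.96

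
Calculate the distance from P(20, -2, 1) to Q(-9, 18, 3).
d = √[(-29)² + (20)² + (2)²] = √1245 = 35.28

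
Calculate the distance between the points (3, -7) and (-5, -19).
Using the distance formula: d = sqrt((x₂-x₁)² + (y₂-y₁)²)
dx = (-5) - 3 = -8
dy = (-19) - (-7) = -12
d = sqrt((-8)² + (-12)²) = sqrt(64 + 144) = sqrt(208) = 14.42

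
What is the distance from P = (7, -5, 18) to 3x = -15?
d = |3(7) + 0(-5) + 0(18) - (-15)| / √(3² + 0² + 0²) = 36/√9 = 12.0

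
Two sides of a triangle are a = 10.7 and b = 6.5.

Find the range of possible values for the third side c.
By the triangle inequality: |a - b| < c < a + b
|10.7 - 6.5| < c < 10.7 + 6.5
4.2 < c < 17.2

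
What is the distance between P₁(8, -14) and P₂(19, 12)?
Using the distance formula: d = sqrt((x₂-x₁)² + (y₂-y₁)²)
dx = 19 - 8 = 11
dy = 12 - (-14) = 26
d = sqrt(11² + 26²) = sqrt(121 + 676) = sqrt(797) = 28.23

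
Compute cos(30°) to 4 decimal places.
cos(30 degrees) = sqrt(3)/2
Decimal approximation: 0.866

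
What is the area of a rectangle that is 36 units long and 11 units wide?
Area = length * width
Area = 36 * 11
Area = 396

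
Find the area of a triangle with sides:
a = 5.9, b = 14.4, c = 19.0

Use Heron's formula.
s = (a+b+c)/2 = (5.9+14.4+19.0)/2 = 19.65
A = √(s(s-a)(s-b)(s-c)) = √(19.65·13.75·5.25·0.65)
A = √922.015 = 30.36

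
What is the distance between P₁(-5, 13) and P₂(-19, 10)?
Using the distance formula: d = sqrt((x₂-x₁)² + (y₂-y₁)²)
dx = (-19) - (-5) = -14
dy = 10 - 13 = -3
d = sqrt((-14)² + (-3)²) = sqrt(196 + 9) = sqrt(205) = 14.32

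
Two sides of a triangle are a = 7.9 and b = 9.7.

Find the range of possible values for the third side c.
By the triangle inequality: |a - b| < c < a + b
|7.9 - 9.7| < c < 7.9 + 9.7
1.8 < c < 17.6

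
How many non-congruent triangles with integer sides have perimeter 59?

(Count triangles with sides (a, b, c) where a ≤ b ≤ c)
With a ≤ b ≤ c and a + b + c = 59, the triangle inequality a + b > c gives c < 59/2, so c ≤ 29.
Iterate a from 1 to ⌊p/3⌋ = 19; for each a, b ranges from a to ⌊(p−a)/2⌋ with c = p − a − b, keeping only c ≥ b.
Triples: (1, 29, 29), (2, 28, 29), (3, 27, 29), …
Count = 80 triangles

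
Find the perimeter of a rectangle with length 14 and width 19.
Perimeter = 2 * (length + width)
Perimeter = 2 * (14 + 19)
Perimeter = 2 * 33
Perimeter = 66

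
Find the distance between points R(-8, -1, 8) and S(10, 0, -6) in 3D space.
d = √[(18)² + (1)² + (-14)²] = √521 = 22.83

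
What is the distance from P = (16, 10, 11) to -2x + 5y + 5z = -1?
d = |(-2)(16) + 5(10) + 5(11) - (-1)| / √((-2)² + 5² + 5²) = 74/√54 = 10.07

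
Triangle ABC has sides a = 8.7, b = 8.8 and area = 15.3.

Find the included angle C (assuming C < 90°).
Area = ½ab·sin(C)  →  sin(C) = 2·Area/(ab)
sin(C) = 2·15.3/(8.7·8.8) = 0.399687
C = arcsin(0.399687) = 23.56°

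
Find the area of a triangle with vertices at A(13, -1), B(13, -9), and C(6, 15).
Using the coordinate formula: Area = (1/2)|x₁(y₂-y₃) + x₂(y₃-y₁) + x₃(y₁-y₂)|
Area = (1/2)|13((-9)-15) + 13(15-(-1)) + 6((-1)-(-9))|
Area = (1/2)|13*(-24) + 13*16 + 6*8|
Area = (1/2)|(-312) + 208 + 48|
Area = (1/2)*56 = 28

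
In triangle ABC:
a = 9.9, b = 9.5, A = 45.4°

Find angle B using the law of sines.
sin(B)/b = sin(A)/a
sin(B) = b·sin(A)/a = 9.5·sin(45.4°)/9.9 = 0.683257
B = arcsin(0.683257) = 43.1°  (b ≤ a, so B ≤ A and the acute solution is unique)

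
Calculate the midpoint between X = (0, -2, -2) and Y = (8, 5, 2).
Midpoint = ((0+8)/2, (-2+5)/2, (-2+2)/2) = (4, 1.5, 0)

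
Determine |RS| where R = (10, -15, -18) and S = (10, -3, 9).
d = √[(0)² + (12)² + (27)²] = √873 = 29.55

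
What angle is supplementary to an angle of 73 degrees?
Supplementary angles sum to 180 degrees.
Other angle = 180 - 73
Other angle = 107 degrees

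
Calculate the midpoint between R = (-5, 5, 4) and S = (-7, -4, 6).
Midpoint = ((-5-7)/2, (5-4)/2, (4+6)/2) = (-6, 0.5, 5)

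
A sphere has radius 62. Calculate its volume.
Volume = (4/3) * pi * r³
Volume = (4/3) * pi * 62³
Volume = (4/3) * pi * 238328
Volume = 998305.99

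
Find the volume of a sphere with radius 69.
Volume = (4/3) * pi * r³
Volume = (4/3) * pi * 69³
Volume = (4/3) * pi * 328509
Volume = 1376055.28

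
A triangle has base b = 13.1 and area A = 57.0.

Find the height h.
A = ½bh  →  h = 2A/b
h = 2·57.0/13.1 = 8.702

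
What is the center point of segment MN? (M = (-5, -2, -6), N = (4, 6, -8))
Midpoint = ((-5+4)/2, (-2+6)/2, (-6-8)/2) = (-0.5, 2, -7)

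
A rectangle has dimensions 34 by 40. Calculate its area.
Area = length * width
Area = 34 * 40
Area = 1360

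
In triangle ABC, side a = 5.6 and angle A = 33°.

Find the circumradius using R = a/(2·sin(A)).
R = a/(2·sin(A)) = 5.6/(2·sin(33°))
R = 5.6/(2·0.544639) = 5.6/1.089278 = 5.141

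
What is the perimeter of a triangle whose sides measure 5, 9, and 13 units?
Perimeter = sum of all sides
Perimeter = 5 + 9 + 13
Perimeter = 27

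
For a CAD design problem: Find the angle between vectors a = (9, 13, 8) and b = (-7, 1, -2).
a·b = -66, |a|² = 314, |b|² = 54
cos θ = -66/√16956 ≈ -0.5069
θ ≈ 120.5°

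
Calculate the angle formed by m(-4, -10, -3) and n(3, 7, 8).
m·n = -106, |m|² = 125, |n|² = 122
cos θ = -106/√15250 ≈ -0.8584
θ ≈ 149.1°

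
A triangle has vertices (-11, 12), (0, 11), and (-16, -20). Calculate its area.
Using the coordinate formula: Area = (1/2)|x₁(y₂-y₃) + x₂(y₃-y₁) + x₃(y₁-y₂)|
Area = (1/2)|(-11)(11-(-20)) + 0((-20)-12) + (-16)(12-11)|
Area = (1/2)|(-11)*31 + 0*(-32) + (-16)*1|
Area = (1/2)|(-341) + 0 + (-16)|
Area = (1/2)*357 = 178.50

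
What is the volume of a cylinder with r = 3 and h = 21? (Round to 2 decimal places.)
Volume = pi * r² * h
Volume = pi * 3² * 21
Volume = pi * 9 * 21
Volume = pi * 189
Volume = 593.76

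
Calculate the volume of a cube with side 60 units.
Volume = s³
Volume = 60³
Volume = 216000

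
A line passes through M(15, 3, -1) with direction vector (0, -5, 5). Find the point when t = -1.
P(-1) = (15 + 0(-1), 3 + (-5)(-1), -1 + 5(-1)) = (15, 8, -6)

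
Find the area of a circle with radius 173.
Area = pi * r²
Area = pi * 173²
Area = pi * 29929
Area = 94024.73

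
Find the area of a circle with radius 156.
Area = pi * r²
Area = pi * 156²
Area = pi * 24336
Area = 76453.80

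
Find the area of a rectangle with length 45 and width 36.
Area = length * width
Area = 45 * 36
Area = 1620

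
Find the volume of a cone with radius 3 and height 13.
Volume = (1/3) * pi * r² * h
Volume = (1/3) * pi * 3² * 13
Volume = (1/3) * pi * 9 * 13
Volume = (1/3) * pi * 117
Volume = 122.52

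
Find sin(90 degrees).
sin(90 degrees) = 1
Decimal approximation: 1.0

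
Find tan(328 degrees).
tan(328 degrees) = -0.6249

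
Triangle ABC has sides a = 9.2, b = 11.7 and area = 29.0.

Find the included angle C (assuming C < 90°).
Area = ½ab·sin(C)  →  sin(C) = 2·Area/(ab)
sin(C) = 2·29.0/(9.2·11.7) = 0.538833
C = arcsin(0.538833) = 32.6°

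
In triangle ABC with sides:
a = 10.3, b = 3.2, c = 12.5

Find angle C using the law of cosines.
cos(C) = (a² + b² - c²)/(2ab)
cos(C) = (10.3² + 3.2² - 12.5²)/(2·10.3·3.2) = -39.92/65.92 = -0.605583
C = arccos(-0.605583) = 127.3°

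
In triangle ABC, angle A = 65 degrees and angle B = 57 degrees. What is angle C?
Sum of angles in a triangle = 180 degrees
Third angle = 180 - 65 - 57
Third angle = 58 degrees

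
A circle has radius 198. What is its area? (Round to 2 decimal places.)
Area = pi * r²
Area = pi * 198²
Area = pi * 39204
Area = 123163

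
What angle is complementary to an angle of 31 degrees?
Complementary angles sum to 90 degrees.
Other angle = 90 - 31
Other angle = 59 degrees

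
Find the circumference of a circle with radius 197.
Circumference = 2 * pi * r
Circumference = 2 * pi * 197
Circumference = 1237.79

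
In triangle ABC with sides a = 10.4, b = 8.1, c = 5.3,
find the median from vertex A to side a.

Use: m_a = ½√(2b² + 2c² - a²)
m_a = ½√(2·8.1² + 2·5.3² - 10.4²)
m_a = ½√(131.22 + 56.18 - 108.16) = ½√79.24 = 4.451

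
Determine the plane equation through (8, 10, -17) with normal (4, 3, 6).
d = n·P = (4)(8) + (3)(10) + (6)(-17) = -40
Plane: 4x + 3y + 6z = -40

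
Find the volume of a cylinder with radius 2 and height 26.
Volume = pi * r² * h
Volume = pi * 2² * 26
Volume = pi * 4 * 26
Volume = pi * 104
Volume = 326.73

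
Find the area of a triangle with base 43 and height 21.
Area = (1/2) * base * height
Area = (1/2) * 43 * 21
Area = 451.50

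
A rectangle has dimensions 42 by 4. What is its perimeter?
Perimeter = 2 * (length + width)
Perimeter = 2 * (42 + 4)
Perimeter = 2 * 46
Perimeter = 92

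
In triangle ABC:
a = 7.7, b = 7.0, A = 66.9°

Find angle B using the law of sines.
sin(B)/b = sin(A)/a
sin(B) = b·sin(A)/a = 7.0·sin(66.9°)/7.7 = 0.836201
B = arcsin(0.836201) = 56.74°  (b ≤ a, so B ≤ A and the acute solution is unique)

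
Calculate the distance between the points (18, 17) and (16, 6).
Using the distance formula: d = sqrt((x₂-x₁)² + (y₂-y₁)²)
dx = 16 - 18 = -2
dy = 6 - 17 = -11
d = sqrt((-2)² + (-11)²) = sqrt(4 + 121) = sqrt(125) = 11.18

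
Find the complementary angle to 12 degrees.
Complementary angles sum to 90 degrees.
Other angle = 90 - 12
Other angle = 78 degrees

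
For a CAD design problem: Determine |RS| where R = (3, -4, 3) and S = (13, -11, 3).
d = √[(10)² + (-7)² + (0)²] = √149 = 12.21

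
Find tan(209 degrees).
tan(209 degrees) = 0.5543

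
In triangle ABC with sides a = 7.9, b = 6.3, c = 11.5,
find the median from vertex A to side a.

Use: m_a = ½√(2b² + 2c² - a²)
m_a = ½√(2·6.3² + 2·11.5² - 7.9²)
m_a = ½√(79.38 + 264.5 - 62.41) = ½√281.47 = 8.389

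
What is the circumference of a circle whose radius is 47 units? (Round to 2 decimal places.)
Circumference = 2 * pi * r
Circumference = 2 * pi * 47
Circumference = 295.31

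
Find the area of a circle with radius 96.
Area = pi * r²
Area = pi * 96²
Area = pi * 9216
Area = 28952.92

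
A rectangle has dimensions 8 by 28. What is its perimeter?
Perimeter = 2 * (length + width)
Perimeter = 2 * (8 + 28)
Perimeter = 2 * 36
Perimeter = 72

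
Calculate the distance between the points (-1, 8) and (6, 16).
Using the distance formula: d = sqrt((x₂-x₁)² + (y₂-y₁)²)
dx = 6 - (-1) = 7
dy = 16 - 8 = 8
d = sqrt(7² + 8²) = sqrt(49 + 64) = sqrt(113) = 10.63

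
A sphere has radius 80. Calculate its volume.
Volume = (4/3) * pi * r³
Volume = (4/3) * pi * 80³
Volume = (4/3) * pi * 512000
Volume = 2144660.58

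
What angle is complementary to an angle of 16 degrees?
Complementary angles sum to 90 degrees.
Other angle = 90 - 16
Other angle = 74 degrees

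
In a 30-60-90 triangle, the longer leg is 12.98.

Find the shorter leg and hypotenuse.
In a 30-60-90 triangle, sides are in ratio 1 : √3 : 2.
Long leg = short leg·√3  →  short leg = 12.98/√3 = 7.494
Hypotenuse = 2·(short leg) = 2·12.98/√3 = 14.99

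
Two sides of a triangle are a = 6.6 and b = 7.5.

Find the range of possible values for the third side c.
By the triangle inequality: |a - b| < c < a + b
|6.6 - 7.5| < c < 6.6 + 7.5
0.9 < c < 14.1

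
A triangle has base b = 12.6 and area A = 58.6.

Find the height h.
A = ½bh  →  h = 2A/b
h = 2·58.6/12.6 = 9.302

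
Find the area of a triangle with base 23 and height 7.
Area = (1/2) * base * height
Area = (1/2) * 23 * 7
Area = 80.50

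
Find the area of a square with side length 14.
Area = s²
Area = 14²
Area = 196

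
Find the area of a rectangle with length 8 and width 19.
Area = length * width
Area = 8 * 19
Area = 152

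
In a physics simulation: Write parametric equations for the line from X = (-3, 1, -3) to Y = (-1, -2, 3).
Direction vector d = Y - X = (2, -3, 6)
x = -3 + 2t, y = 1 - 3t, z = -3 + 6t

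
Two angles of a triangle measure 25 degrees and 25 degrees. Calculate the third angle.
Sum of angles in a triangle = 180 degrees
Third angle = 180 - 25 - 25
Third angle = 130 degrees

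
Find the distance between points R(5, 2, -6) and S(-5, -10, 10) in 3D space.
d = √[(-10)² + (-12)² + (16)²] = √500 = 22.36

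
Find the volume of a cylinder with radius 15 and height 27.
Volume = pi * r² * h
Volume = pi * 15² * 27
Volume = pi * 225 * 27
Volume = pi * 6075
Volume = 19085.18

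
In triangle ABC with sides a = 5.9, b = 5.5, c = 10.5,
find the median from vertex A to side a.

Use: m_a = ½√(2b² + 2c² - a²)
m_a = ½√(2·5.5² + 2·10.5² - 5.9²)
m_a = ½√(60.5 + 220.5 - 34.81) = ½√246.19 = 7.845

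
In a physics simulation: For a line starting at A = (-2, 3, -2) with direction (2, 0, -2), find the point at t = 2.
P(2) = (-2 + 2(2), 3 + 0(2), -2 + (-2)(2)) = (2, 3, -6)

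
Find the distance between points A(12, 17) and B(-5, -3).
Using the distance formula: d = sqrt((x₂-x₁)² + (y₂-y₁)²)
dx = (-5) - 12 = -17
dy = (-3) - 17 = -20
d = sqrt((-17)² + (-20)²) = sqrt(289 + 400) = sqrt(689) = 26.25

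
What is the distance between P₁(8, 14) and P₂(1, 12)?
Using the distance formula: d = sqrt((x₂-x₁)² + (y₂-y₁)²)
dx = 1 - 8 = -7
dy = 12 - 14 = -2
d = sqrt((-7)² + (-2)²) = sqrt(49 + 4) = sqrt(53) = 7.28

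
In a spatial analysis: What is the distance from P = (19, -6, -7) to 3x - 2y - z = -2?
d = |3(19) + (-2)(-6) + (-1)(-7) - (-2)| / √(3² + (-2)² + (-1)²) = 78/√14 = 20.85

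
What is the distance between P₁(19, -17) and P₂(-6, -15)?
Using the distance formula: d = sqrt((x₂-x₁)² + (y₂-y₁)²)
dx = (-6) - 19 = -25
dy = (-15) - (-17) = 2
d = sqrt((-25)² + 2²) = sqrt(625 + 4) = sqrt(629) = 25.08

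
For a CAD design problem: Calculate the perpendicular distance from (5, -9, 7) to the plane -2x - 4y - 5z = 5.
d = |(-2)(5) + (-4)(-9) + (-5)(7) - (5)| / √((-2)² + (-4)² + (-5)²) = 14/√45 = 2.087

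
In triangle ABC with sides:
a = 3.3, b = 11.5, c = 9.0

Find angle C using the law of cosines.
cos(C) = (a² + b² - c²)/(2ab)
cos(C) = (3.3² + 11.5² - 9.0²)/(2·3.3·11.5) = 62.14/75.9 = 0.818709
C = arccos(0.818709) = 35.04°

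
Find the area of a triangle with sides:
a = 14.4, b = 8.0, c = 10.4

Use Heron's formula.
s = (a+b+c)/2 = (14.4+8.0+10.4)/2 = 16.4
A = √(s(s-a)(s-b)(s-c)) = √(16.4·2·8.4·6)
A = √1653.12 = 40.66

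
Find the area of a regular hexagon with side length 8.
For a regular 6-gon with side length s = 8:
Apothem a = s / (2*tan(pi/6)) = 8 / (2*tan(pi/6)) ≈ 6.9282
Perimeter P = 6 * 8 = 48
Area = (1/2) * P * a = (1/2) * 48 * 6.9282 = 166.28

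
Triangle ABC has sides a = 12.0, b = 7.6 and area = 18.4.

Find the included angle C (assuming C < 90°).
Area = ½ab·sin(C)  →  sin(C) = 2·Area/(ab)
sin(C) = 2·18.4/(12.0·7.6) = 0.403509
C = arcsin(0.403509) = 23.8°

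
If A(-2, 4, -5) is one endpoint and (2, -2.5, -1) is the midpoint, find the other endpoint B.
B = (2×2 - (-2), 2×(-2.5) - 4, 2×(-1) - (-5)) = (6, -9, 3)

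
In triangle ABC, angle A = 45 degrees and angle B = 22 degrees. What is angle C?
Sum of angles in a triangle = 180 degrees
Third angle = 180 - 45 - 22
Third angle = 113 degrees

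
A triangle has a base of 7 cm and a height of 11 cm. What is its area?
Area = (1/2) * base * height
Area = (1/2) * 7 * 11
Area = 38.50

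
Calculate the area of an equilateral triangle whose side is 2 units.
Area = (sqrt(3)/4) * s²
Area = (sqrt(3)/4) * 2²
Area = (sqrt(3)/4) * 4
Area = 1.73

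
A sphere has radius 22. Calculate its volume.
Volume = (4/3) * pi * r³
Volume = (4/3) * pi * 22³
Volume = (4/3) * pi * 10648
Volume = 44602.24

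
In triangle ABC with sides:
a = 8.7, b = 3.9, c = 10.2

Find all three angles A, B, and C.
By the law of cosines:
cos(A) = (b² + c² - a²)/(2bc) = 0.547511  →  A = 56.8°
cos(B) = (a² + c² - b²)/(2ac) = 0.926978  →  B = 22.03°
cos(C) = (a² + b² - c²)/(2ab) = -0.193634  →  C = 101.2°
Check: A + B + C = 180.0° ✓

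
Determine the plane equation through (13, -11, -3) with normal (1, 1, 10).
d = n·P = (1)(13) + (1)(-11) + (10)(-3) = -28
Plane: x + y + 10z = -28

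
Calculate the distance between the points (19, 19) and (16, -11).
Using the distance formula: d = sqrt((x₂-x₁)² + (y₂-y₁)²)
dx = 16 - 19 = -3
dy = (-11) - 19 = -30
d = sqrt((-3)² + (-30)²) = sqrt(9 + 900) = sqrt(909) = 30.15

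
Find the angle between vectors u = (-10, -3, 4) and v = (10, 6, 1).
u·v = -114, |u|² = 125, |v|² = 137
cos θ = -114/√17125 ≈ -0.8711
θ ≈ 150.6°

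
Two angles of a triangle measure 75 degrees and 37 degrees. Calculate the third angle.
Sum of angles in a triangle = 180 degrees
Third angle = 180 - 75 - 37
Third angle = 68 degrees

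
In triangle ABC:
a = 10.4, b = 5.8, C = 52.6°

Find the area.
Using A = ½ab·sin(C):
A = ½·10.4·5.8·sin(52.6°) = ½·60.32·0.794415 = 23.96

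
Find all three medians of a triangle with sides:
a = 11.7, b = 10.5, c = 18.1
Using m_x = ½√(2y² + 2z² - x²):
m_a = ½√(2·10.5² + 2·18.1² - 11.7²) = ½√738.83 = 13.59
m_b = ½√(2·11.7² + 2·18.1² - 10.5²) = ½√818.75 = 14.31
m_c = ½√(2·11.7² + 2·10.5² - 18.1²) = ½√166.67 = 6.455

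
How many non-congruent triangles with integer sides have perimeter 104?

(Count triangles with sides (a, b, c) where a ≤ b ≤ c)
With a ≤ b ≤ c and a + b + c = 104, the triangle inequality a + b > c gives c < 104/2, so c ≤ 51.
Iterate a from 1 to ⌊p/3⌋ = 34; for each a, b ranges from a to ⌊(p−a)/2⌋ with c = p − a − b, keeping only c ≥ b.
Triples: (2, 51, 51), (3, 50, 51), (4, 49, 51), …
Count = 225 triangles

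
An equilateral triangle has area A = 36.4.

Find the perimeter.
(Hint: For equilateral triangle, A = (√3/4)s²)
A = (√3/4)s²  →  s² = 4A/√3 = 4·36.4/√3 = 84.0622
s = 9.16854
Perimeter = 3s = 27.51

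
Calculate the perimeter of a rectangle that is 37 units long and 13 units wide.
Perimeter = 2 * (length + width)
Perimeter = 2 * (37 + 13)
Perimeter = 2 * 50
Perimeter = 100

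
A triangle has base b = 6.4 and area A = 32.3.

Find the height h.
A = ½bh  →  h = 2A/b
h = 2·32.3/6.4 = 10.09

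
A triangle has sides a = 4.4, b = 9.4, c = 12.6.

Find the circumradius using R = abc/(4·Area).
s = (a+b+c)/2 = 13.2
Area = √(s(s-a)(s-b)(s-c)) = √(13.2·8.8·3.8·0.6) = 16.2741
R = abc/(4·Area) = (4.4·9.4·12.6)/(4·16.2741) = 521.136/65.0964 = 8.006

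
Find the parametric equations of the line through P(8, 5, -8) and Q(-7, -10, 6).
Direction vector d = Q - P = (-15, -15, 14)
x = 8 - 15t, y = 5 - 15t, z = -8 + 14t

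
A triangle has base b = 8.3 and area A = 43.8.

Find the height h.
A = ½bh  →  h = 2A/b
h = 2·43.8/8.3 = 10.55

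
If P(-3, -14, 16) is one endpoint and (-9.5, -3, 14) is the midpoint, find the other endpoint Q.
Q = (2×(-9.5) - (-3), 2×(-3) - (-14), 2×14 - 16) = (-16, 8, 12)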